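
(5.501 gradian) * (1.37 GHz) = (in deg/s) 6.783e+09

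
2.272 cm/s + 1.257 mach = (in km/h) 1541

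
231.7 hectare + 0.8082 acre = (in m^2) 2.32e+06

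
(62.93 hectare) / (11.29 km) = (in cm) 5574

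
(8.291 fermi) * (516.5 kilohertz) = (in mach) 1.258e-11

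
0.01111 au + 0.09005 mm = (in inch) 6.543e+10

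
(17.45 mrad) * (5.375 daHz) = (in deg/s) 53.74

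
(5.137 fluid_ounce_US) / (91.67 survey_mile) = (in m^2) 1.03e-09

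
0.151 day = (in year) 0.0004137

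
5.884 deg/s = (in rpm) 0.9807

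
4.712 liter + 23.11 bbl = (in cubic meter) 3.679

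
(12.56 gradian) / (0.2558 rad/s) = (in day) 8.927e-06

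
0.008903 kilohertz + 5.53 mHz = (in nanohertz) 8.909e+09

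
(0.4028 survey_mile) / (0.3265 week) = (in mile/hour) 0.007343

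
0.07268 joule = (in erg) 7.268e+05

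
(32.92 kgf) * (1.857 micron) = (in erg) 5995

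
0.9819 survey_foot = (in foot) 0.9819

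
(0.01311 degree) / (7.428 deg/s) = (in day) 2.043e-08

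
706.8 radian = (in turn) 112.5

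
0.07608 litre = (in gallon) 0.0201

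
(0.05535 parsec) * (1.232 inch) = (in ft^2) 5.753e+14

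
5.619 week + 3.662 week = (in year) 0.178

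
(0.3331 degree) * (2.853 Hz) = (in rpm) 0.1584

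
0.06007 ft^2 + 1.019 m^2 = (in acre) 0.0002532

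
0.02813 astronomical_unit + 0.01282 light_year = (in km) 1.213e+11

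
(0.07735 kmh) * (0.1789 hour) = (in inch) 544.8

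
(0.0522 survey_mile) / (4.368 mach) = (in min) 0.0009414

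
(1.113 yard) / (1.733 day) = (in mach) 1.996e-08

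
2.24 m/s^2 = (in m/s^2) 2.24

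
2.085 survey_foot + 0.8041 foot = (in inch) 34.67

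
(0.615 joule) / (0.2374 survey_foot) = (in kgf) 0.8667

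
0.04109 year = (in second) 1.296e+06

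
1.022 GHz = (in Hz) 1.022e+09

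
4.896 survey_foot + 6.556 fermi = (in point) 4230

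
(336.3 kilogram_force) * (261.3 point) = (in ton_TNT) 7.266e-08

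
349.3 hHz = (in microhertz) 3.493e+10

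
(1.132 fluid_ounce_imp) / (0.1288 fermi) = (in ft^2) 2.688e+12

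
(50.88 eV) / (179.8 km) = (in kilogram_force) 4.623e-24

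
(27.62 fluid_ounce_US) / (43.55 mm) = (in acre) 4.635e-06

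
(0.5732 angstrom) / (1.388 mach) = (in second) 1.213e-13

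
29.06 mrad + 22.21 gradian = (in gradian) 24.06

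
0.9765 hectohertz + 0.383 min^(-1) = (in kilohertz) 0.09766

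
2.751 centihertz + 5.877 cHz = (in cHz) 8.628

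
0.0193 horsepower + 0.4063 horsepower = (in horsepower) 0.4256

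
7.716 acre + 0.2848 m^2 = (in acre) 7.716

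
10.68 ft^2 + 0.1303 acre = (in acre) 0.1305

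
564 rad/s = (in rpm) 5386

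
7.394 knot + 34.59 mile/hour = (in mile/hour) 43.1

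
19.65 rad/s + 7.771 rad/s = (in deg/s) 1571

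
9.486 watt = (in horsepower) 0.01272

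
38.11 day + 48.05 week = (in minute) 5.392e+05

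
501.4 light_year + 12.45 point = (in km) 4.744e+15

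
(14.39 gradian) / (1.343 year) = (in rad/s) 5.337e-09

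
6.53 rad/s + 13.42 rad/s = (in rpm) 190.5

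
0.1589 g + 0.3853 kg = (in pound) 0.8498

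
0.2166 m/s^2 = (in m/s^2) 0.2166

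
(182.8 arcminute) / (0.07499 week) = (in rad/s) 1.172e-06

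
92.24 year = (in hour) 8.08e+05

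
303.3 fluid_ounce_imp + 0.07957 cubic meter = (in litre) 88.19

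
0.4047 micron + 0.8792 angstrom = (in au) 2.706e-18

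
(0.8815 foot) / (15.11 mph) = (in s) 0.03978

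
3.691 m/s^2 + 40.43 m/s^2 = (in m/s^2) 44.12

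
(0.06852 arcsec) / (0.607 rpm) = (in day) 6.049e-11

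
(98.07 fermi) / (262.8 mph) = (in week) 1.38e-21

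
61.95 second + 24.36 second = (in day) 0.000999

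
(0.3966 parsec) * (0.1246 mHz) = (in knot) 2.964e+12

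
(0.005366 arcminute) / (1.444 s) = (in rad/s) 1.081e-06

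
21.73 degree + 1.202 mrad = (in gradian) 24.22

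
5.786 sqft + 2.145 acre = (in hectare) 0.8681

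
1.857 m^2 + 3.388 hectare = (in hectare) 3.388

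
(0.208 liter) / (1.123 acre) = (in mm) 4.577e-05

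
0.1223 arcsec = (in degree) 3.397e-05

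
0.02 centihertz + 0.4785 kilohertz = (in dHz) 4785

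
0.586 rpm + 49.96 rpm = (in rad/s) 5.293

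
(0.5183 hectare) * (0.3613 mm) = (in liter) 1873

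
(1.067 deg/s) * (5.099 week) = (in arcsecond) 1.185e+10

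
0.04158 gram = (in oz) 0.001467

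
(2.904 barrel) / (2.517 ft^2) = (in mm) 1974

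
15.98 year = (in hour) 1.4e+05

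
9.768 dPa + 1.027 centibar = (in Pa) 1028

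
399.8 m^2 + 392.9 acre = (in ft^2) 1.712e+07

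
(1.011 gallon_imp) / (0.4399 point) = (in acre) 0.007318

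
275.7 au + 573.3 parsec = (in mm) 1.769e+22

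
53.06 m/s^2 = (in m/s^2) 53.06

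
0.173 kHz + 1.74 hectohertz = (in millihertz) 3.47e+05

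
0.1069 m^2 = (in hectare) 1.069e-05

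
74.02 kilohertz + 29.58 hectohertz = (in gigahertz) 7.698e-05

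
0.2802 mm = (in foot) 0.0009193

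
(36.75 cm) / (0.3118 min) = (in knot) 0.03818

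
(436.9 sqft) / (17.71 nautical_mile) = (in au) 8.272e-15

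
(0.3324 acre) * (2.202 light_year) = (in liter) 2.802e+22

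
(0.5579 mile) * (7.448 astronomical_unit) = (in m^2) 1e+15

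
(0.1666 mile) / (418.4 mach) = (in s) 0.001882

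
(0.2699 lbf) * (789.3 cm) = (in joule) 9.476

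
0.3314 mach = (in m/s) 112.8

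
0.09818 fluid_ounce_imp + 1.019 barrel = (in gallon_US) 42.8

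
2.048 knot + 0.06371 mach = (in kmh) 81.89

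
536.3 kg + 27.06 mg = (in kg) 536.3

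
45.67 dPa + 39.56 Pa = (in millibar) 0.4413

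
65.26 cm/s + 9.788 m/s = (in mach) 0.03066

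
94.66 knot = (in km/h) 175.3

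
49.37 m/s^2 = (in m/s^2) 49.37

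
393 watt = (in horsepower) 0.527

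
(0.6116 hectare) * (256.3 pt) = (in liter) 5.53e+05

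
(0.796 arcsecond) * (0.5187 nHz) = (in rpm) 1.912e-14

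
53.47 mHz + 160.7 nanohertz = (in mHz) 53.47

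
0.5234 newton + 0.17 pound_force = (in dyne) 1.28e+05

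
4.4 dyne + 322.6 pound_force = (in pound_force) 322.6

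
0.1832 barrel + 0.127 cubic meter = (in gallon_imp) 34.34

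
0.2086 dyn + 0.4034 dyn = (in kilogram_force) 6.241e-07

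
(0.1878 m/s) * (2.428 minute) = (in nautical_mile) 0.01477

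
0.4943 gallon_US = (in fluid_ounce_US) 63.27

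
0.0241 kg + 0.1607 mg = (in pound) 0.05313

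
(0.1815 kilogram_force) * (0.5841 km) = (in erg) 1.04e+10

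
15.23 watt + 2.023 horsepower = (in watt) 1524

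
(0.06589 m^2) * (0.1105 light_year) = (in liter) 6.888e+16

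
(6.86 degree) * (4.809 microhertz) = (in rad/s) 5.758e-07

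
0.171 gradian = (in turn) 0.0004275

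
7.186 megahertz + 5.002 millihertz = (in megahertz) 7.186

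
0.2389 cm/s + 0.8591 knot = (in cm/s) 44.43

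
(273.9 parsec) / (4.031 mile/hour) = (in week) 7.755e+12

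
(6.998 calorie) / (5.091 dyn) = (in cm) 5.751e+07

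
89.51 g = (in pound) 0.1973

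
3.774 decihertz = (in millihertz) 377.4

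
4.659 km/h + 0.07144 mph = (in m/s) 1.326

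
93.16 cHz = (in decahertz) 0.09316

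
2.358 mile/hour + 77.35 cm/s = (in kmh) 6.579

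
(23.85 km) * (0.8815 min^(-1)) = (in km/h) 1261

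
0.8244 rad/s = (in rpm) 7.872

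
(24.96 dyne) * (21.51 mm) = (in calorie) 1.283e-06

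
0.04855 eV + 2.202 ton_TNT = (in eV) 5.75e+28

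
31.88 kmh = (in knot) 17.21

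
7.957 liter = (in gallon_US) 2.102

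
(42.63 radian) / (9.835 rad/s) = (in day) 5.017e-05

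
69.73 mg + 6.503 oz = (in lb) 0.4066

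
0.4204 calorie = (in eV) 1.098e+19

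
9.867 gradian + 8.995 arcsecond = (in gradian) 9.87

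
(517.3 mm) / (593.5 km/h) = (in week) 5.188e-09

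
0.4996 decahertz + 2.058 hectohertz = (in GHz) 2.108e-07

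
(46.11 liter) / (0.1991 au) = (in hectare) 1.548e-16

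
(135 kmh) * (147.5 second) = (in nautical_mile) 2.987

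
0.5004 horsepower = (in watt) 373.1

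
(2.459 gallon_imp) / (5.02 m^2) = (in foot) 0.007306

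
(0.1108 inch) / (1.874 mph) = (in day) 3.888e-08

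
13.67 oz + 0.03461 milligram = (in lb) 0.8544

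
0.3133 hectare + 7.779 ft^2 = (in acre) 0.7744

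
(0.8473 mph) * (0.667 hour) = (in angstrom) 9.095e+12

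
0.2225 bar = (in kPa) 22.25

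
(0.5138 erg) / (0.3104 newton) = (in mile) 1.029e-10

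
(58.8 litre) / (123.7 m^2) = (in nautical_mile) 2.567e-07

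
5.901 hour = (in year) 0.0006736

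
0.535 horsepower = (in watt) 398.9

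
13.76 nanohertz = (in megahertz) 1.376e-14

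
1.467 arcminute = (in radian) 0.0004267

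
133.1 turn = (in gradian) 5.324e+04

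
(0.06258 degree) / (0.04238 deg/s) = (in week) 2.442e-06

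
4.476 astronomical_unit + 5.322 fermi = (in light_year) 7.078e-05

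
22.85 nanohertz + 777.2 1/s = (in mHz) 7.772e+05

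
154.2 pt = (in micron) 5.44e+04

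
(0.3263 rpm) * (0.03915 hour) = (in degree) 275.9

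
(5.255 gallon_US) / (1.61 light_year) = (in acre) 3.227e-22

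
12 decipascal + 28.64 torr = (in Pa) 3820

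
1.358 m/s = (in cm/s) 135.8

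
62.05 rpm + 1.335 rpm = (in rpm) 63.38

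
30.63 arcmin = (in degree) 0.5105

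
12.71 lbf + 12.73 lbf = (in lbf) 25.44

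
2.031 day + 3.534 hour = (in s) 1.882e+05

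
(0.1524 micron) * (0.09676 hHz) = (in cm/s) 0.0001475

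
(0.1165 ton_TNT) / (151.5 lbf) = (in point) 2.05e+09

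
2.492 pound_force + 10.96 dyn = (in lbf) 2.492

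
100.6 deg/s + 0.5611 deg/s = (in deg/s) 101.2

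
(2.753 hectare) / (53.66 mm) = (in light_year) 5.423e-11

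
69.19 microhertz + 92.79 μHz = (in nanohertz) 1.62e+05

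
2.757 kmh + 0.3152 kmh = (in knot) 1.659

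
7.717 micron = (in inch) 0.0003038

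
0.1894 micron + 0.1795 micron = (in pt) 0.001046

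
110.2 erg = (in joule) 1.102e-05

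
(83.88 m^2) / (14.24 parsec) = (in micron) 1.909e-10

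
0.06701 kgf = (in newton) 0.6571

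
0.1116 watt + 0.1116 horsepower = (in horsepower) 0.1117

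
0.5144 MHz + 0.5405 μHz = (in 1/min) 3.086e+07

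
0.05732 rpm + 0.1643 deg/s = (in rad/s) 0.00887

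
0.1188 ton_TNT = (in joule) 4.971e+08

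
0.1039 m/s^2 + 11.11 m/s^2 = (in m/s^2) 11.21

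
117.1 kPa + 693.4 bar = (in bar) 694.6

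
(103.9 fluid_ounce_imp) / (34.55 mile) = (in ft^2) 5.715e-07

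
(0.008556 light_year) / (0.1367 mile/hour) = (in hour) 3.679e+11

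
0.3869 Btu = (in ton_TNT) 9.756e-08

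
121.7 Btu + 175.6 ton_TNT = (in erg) 7.347e+18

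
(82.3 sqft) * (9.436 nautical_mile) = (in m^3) 1.336e+05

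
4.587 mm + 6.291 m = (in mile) 0.003912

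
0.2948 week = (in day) 2.064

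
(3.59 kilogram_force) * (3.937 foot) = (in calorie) 10.1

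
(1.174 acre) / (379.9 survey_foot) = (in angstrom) 4.103e+11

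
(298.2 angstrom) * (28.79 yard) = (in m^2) 7.85e-07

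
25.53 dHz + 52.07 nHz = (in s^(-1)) 2.553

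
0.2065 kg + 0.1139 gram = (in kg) 0.2066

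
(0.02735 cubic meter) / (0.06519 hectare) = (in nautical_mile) 2.265e-08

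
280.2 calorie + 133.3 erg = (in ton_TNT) 2.802e-07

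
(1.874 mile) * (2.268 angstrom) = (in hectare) 6.84e-11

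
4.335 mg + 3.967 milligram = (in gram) 0.008302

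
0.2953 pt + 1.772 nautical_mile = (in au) 2.194e-08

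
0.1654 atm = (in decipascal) 1.676e+05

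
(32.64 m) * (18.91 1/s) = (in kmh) 2222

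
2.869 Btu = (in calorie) 723.5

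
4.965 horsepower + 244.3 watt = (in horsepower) 5.293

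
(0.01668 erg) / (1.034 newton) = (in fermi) 1.613e+06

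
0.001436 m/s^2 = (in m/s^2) 0.001436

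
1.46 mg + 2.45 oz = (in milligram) 6.946e+04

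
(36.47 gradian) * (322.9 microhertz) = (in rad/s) 0.000185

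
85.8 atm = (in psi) 1261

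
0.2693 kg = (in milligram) 2.693e+05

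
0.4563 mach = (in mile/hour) 347.6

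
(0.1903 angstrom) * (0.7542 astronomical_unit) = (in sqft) 23.11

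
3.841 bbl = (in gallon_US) 161.3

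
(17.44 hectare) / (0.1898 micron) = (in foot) 3.015e+12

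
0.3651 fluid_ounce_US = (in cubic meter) 1.08e-05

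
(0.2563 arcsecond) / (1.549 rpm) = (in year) 2.429e-13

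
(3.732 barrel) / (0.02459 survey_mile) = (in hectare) 1.499e-06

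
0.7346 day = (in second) 6.347e+04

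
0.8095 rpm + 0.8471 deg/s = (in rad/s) 0.09956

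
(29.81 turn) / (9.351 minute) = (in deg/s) 19.13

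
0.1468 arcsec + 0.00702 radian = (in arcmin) 24.14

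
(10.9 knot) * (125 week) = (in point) 1.202e+12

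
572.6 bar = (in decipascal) 5.726e+08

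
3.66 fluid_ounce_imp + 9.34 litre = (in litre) 9.444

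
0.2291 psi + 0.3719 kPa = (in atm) 0.01926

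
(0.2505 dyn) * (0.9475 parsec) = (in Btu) 6.942e+07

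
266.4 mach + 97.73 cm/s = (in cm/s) 9.071e+06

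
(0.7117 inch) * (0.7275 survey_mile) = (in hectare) 0.002116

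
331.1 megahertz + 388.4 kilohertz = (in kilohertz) 3.315e+05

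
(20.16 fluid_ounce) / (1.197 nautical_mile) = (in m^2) 2.689e-07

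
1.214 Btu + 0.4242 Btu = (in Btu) 1.638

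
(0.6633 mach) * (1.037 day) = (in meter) 2.024e+07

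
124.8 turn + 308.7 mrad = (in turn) 124.8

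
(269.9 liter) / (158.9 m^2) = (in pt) 4.815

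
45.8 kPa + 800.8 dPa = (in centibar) 45.88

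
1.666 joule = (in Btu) 0.001579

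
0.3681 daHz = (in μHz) 3.681e+06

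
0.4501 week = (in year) 0.008632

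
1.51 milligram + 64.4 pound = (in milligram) 2.921e+07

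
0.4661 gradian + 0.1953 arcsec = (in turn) 0.001165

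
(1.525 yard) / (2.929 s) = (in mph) 1.065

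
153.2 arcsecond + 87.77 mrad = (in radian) 0.08851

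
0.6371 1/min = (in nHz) 1.062e+07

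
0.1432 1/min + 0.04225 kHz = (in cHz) 4225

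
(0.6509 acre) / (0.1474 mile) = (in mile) 0.0069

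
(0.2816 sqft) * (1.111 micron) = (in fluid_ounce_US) 0.0009828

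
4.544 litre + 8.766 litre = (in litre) 13.31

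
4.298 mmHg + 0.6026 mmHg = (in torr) 4.901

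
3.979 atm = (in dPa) 4.032e+06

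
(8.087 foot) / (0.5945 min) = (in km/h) 0.2488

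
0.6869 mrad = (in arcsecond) 141.7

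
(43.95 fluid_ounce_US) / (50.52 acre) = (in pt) 1.802e-05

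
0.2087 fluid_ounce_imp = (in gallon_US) 0.001566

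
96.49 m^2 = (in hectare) 0.009649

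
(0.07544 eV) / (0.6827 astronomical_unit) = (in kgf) 1.207e-32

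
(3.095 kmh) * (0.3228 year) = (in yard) 9.571e+06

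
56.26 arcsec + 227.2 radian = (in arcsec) 4.686e+07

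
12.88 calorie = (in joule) 53.89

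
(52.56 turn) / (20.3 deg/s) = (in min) 15.53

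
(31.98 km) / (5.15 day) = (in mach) 0.0002111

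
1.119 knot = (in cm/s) 57.57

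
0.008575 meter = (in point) 24.31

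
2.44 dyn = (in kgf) 2.488e-06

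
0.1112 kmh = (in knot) 0.06004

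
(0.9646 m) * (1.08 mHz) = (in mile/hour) 0.00233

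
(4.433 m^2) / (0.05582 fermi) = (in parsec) 2.574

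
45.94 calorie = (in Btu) 0.1822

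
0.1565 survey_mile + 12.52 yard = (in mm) 2.633e+05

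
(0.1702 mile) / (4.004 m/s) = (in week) 0.0001131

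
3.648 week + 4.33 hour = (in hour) 617.2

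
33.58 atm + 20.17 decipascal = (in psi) 493.5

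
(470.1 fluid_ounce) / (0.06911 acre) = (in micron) 49.71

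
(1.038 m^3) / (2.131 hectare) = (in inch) 0.001918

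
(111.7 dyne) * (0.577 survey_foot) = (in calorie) 4.695e-05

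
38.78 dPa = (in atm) 3.827e-05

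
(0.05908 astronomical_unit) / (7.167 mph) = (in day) 3.193e+04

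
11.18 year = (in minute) 5.876e+06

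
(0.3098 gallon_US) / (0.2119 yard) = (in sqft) 0.06515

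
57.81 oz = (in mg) 1.639e+06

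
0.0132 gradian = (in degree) 0.01188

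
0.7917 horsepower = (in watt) 590.4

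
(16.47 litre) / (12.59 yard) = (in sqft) 0.0154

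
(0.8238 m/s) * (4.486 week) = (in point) 6.336e+09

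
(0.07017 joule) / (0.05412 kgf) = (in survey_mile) 8.215e-05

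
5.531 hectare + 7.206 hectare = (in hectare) 12.74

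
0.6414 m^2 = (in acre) 0.0001585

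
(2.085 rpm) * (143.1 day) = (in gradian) 1.719e+08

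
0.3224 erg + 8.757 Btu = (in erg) 9.239e+10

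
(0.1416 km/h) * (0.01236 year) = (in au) 1.025e-07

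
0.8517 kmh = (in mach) 0.0006948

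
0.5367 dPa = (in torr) 0.0004026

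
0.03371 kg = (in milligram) 3.371e+04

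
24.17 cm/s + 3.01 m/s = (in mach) 0.00955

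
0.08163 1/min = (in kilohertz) 1.36e-06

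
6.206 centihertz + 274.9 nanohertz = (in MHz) 6.206e-08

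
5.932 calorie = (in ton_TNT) 5.932e-09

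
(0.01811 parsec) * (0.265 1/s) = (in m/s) 1.481e+14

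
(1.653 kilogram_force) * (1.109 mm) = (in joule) 0.01798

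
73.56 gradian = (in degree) 66.2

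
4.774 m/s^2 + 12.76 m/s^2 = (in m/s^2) 17.53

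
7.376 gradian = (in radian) 0.1159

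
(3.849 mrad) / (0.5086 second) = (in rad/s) 0.007568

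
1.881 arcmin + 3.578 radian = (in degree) 205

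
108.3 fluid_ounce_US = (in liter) 3.203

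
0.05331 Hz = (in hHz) 0.0005331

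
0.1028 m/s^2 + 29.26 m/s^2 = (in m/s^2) 29.36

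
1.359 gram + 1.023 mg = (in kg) 0.00136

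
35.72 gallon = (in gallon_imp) 29.74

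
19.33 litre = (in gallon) 5.106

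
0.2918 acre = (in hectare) 0.1181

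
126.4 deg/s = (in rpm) 21.07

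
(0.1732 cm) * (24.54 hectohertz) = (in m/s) 4.25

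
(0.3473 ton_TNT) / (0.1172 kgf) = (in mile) 7.856e+05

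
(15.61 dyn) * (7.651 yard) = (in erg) 1.092e+04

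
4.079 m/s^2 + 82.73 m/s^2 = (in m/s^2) 86.81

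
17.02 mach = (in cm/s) 5.795e+05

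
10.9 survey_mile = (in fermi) 1.754e+19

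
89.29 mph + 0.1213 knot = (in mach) 0.1174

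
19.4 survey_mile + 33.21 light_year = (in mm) 3.142e+20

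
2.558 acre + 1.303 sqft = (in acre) 2.558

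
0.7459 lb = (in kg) 0.3383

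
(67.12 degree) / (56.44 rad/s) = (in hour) 5.766e-06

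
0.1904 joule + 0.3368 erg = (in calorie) 0.04551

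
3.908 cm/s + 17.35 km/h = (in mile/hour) 10.87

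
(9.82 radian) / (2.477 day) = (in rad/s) 4.589e-05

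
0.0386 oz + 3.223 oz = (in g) 92.46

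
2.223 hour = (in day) 0.09262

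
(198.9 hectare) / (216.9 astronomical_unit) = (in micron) 0.0613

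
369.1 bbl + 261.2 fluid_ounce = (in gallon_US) 1.55e+04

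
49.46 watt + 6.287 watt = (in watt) 55.75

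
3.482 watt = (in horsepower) 0.004669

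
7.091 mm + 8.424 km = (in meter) 8424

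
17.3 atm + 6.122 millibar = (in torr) 1.315e+04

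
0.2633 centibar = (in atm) 0.002599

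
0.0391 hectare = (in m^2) 391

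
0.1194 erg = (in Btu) 1.132e-11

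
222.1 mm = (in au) 1.485e-12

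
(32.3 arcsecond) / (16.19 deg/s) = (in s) 0.0005542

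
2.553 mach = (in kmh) 3129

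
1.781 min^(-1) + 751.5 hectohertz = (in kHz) 75.15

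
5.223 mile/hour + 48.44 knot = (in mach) 0.08004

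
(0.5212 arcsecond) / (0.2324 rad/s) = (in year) 3.448e-13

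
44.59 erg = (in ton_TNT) 1.066e-15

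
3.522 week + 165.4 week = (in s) 1.022e+08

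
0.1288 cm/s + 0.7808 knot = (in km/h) 1.451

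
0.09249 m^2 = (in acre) 2.285e-05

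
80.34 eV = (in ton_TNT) 3.076e-27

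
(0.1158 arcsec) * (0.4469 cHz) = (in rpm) 2.396e-08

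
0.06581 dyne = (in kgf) 6.711e-08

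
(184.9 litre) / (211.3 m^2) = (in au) 5.849e-15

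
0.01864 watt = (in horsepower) 2.5e-05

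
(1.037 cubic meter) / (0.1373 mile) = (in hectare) 4.693e-07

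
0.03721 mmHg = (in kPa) 0.004961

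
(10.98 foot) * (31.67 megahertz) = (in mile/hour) 2.371e+08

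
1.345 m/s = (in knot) 2.614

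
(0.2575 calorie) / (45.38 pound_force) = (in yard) 0.005837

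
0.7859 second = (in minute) 0.0131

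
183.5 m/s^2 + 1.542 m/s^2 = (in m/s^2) 185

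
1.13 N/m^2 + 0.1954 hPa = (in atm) 0.000204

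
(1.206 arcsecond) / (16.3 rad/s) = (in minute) 5.978e-09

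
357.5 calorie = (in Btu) 1.418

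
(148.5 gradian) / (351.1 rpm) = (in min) 0.001057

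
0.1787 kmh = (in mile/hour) 0.111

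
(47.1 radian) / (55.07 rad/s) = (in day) 9.899e-06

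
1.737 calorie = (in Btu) 0.006888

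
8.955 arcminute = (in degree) 0.1492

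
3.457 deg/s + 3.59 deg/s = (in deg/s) 7.047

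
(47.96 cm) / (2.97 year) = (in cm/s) 5.121e-07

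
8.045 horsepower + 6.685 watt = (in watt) 6006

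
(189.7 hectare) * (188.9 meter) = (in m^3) 3.583e+08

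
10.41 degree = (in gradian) 11.57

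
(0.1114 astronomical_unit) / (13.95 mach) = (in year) 0.1113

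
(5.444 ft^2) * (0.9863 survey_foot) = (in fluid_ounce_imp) 5351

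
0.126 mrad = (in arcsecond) 25.99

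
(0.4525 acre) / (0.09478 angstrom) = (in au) 1291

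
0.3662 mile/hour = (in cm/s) 16.37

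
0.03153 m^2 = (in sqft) 0.3394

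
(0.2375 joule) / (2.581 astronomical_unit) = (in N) 6.151e-13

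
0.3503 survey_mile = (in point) 1.598e+06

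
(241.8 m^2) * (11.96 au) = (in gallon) 1.143e+17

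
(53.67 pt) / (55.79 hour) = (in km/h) 3.394e-07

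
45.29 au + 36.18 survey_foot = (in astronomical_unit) 45.29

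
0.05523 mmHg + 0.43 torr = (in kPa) 0.06469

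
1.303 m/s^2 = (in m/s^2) 1.303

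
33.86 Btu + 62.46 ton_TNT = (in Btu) 2.477e+08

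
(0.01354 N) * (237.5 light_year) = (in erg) 3.042e+23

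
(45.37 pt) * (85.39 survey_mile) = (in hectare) 0.22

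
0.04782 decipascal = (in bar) 4.782e-08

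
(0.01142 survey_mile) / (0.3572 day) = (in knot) 0.001158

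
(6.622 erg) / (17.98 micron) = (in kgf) 0.003756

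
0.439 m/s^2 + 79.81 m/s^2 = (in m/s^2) 80.25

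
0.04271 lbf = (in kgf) 0.01937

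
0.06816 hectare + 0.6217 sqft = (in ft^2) 7337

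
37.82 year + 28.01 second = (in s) 1.193e+09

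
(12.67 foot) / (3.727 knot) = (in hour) 0.0005595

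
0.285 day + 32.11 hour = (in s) 1.402e+05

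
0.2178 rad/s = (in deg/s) 12.48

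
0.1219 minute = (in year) 2.319e-07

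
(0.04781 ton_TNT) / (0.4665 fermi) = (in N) 4.288e+23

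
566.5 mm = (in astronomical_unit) 3.787e-12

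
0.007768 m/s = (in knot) 0.0151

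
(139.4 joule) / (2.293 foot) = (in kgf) 20.34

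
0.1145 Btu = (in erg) 1.208e+09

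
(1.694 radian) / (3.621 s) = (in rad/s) 0.4678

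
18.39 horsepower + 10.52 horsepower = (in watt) 2.156e+04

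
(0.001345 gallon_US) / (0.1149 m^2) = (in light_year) 4.684e-21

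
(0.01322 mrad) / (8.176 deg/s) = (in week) 1.532e-10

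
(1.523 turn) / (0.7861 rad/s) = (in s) 12.17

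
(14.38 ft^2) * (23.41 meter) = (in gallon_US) 8262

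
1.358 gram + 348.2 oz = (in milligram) 9.873e+06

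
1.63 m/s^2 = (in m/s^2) 1.63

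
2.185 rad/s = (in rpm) 20.87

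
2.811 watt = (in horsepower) 0.00377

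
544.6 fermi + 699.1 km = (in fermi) 6.991e+20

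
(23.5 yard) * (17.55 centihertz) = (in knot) 7.331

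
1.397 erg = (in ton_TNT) 3.339e-17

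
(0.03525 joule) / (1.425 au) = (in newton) 1.654e-13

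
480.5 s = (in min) 8.008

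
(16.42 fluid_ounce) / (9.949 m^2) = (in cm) 0.004881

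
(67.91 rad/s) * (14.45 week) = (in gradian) 3.778e+10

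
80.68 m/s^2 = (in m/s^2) 80.68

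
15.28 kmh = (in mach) 0.01247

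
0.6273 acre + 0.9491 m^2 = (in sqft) 2.734e+04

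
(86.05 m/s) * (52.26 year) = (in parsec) 4.596e-06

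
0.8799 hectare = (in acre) 2.174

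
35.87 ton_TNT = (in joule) 1.501e+11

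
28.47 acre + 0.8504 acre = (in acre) 29.32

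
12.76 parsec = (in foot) 1.292e+18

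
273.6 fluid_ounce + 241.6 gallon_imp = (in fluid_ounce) 3.741e+04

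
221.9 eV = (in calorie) 8.497e-18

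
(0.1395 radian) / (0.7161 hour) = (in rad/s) 5.411e-05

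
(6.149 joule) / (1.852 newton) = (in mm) 3320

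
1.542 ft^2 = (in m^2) 0.1433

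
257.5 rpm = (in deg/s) 1545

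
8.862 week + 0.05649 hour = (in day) 62.04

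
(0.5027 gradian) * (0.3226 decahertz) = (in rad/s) 0.02547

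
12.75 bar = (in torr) 9563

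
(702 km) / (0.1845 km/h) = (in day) 158.5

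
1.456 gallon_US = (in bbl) 0.03467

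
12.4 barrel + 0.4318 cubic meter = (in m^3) 2.403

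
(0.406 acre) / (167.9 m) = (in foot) 32.11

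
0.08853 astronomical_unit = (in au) 0.08853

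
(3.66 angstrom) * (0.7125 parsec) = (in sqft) 8.661e+07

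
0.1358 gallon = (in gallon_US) 0.1358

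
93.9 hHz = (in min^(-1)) 5.634e+05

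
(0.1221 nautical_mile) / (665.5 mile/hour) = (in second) 0.7601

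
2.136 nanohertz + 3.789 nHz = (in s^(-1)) 5.925e-09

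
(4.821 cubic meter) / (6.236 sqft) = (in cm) 832.1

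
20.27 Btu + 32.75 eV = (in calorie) 5111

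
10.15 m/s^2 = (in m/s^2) 10.15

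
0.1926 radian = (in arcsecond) 3.973e+04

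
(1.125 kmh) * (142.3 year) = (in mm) 1.402e+12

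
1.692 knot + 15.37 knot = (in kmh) 31.6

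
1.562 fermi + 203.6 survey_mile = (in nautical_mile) 176.9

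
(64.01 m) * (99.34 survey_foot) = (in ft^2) 2.086e+04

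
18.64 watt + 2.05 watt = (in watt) 20.69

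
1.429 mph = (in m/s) 0.6388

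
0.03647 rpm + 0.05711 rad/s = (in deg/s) 3.491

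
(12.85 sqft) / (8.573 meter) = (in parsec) 4.513e-18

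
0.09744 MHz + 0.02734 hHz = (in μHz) 9.744e+10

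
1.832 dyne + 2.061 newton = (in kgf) 0.2102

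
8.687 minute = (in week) 0.0008618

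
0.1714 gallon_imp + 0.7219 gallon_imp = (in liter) 4.061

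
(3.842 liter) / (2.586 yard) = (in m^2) 0.001625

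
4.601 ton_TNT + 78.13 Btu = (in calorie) 4.601e+09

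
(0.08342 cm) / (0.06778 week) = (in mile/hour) 4.552e-08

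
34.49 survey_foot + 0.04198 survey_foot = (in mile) 0.00654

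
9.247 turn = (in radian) 58.1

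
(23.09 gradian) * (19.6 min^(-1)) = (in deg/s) 6.788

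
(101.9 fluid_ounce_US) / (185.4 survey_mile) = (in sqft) 1.087e-07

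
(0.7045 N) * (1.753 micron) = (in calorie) 2.952e-07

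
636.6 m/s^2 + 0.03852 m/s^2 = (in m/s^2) 636.6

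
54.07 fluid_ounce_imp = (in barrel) 0.009663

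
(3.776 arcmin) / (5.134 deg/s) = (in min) 0.0002043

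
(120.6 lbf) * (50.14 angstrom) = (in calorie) 6.429e-07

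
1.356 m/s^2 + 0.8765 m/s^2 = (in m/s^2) 2.232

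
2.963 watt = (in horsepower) 0.003973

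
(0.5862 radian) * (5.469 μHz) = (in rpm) 3.061e-05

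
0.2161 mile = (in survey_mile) 0.2161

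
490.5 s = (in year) 1.555e-05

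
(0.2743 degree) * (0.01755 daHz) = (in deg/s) 0.04814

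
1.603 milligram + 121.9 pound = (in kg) 55.29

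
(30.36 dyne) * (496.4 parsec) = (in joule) 4.65e+15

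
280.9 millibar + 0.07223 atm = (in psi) 5.136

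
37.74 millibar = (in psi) 0.5474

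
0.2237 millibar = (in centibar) 0.02237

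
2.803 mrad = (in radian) 0.002803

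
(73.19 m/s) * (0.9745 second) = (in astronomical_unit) 4.768e-10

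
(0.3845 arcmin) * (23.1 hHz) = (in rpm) 2.467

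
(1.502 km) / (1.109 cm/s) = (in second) 1.354e+05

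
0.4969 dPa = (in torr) 0.0003727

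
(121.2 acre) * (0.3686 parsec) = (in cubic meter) 5.579e+21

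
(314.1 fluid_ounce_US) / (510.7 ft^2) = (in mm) 0.1958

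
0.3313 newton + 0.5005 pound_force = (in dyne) 2.558e+05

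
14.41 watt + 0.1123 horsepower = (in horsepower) 0.1316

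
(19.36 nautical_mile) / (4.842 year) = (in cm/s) 0.02348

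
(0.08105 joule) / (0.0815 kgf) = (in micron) 1.014e+05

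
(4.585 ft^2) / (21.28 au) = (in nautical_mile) 7.225e-17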